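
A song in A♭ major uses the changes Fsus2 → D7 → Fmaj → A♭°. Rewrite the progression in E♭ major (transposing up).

A♭ major up to E♭ major is a perfect fifth; each chord root moves by that interval while the quality stays the same.
Fsus2: root F up a perfect fifth → C, giving Csus2.
D7: root D up a perfect fifth → A, giving A7.
Fmaj: root F up a perfect fifth → C, giving Cmaj.
A♭°: root A♭ up a perfect fifth → Eb, giving Eb°.

Csus2 A7 Cmaj Eb°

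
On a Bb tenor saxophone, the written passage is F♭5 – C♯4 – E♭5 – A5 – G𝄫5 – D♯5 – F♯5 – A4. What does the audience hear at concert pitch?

Written C4 on the Bb tenor saxophone sounds as Bb2, a major ninth lower; apply that shift to every note.
Fb5 to Ebb4
C#4 to B2
Eb5 to Db4
A5 to G4
Gbb5 to Fbb4
D#5 to C#4
F#5 to E4
A4 to G3

Ebb4 B2 Db4 G4 Fbb4 C#4 E4 G3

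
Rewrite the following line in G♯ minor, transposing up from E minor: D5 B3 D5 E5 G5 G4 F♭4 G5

From E up to G♯ is a major third; apply that to each pitch.
D5 becomes F#5
B3 becomes D#4
D5 becomes F#5
E5 becomes G#5
G5 becomes B5
G4 becomes B4
Fb4 becomes Ab4
G5 becomes B5

F#5 D#4 F#5 G#5 B5 B4 Ab4 B5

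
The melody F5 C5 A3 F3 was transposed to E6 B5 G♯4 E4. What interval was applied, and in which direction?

From F5 to E6 is 7 letter names — a seventh of some quality.
F5 to E6 is 11 semitones, which makes it a major seventh; the second version is higher, so the direction is up.
Checking another pair — F3 → E4 — gives the same interval.

up a major seventh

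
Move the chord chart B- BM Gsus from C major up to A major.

C major up to A major is a major sixth; each chord root moves by that interval while the quality stays the same.
B-: root B up a major sixth → G#, giving G#-.
BM: root B up a major sixth → G#, giving G#M.
Gsus: root G up a major sixth → E, giving Esus.

G#- G#M Esus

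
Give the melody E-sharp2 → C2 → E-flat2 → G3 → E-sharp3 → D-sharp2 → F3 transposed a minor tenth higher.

G#3 Eb3 Gb3 Bb4 G#4 F#3 Ab4

E#2: a tenth up reaches G, and 15 semitones makes it G#3.
C2: a tenth up reaches E, and 15 semitones makes it Eb3.
Eb2: a tenth up reaches G, and 15 semitones makes it Gb3.
G3: a tenth up reaches B, and 15 semitones makes it Bb4.
E#3 up a minor tenth is G#4.
A minor tenth up from D#2 gives F#3.
F3 up a minor tenth is Ab4.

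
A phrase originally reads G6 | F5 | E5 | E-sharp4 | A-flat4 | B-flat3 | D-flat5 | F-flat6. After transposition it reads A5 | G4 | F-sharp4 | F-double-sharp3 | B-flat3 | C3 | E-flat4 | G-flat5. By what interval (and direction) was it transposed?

down a minor seventh

From G6 to A5 is 7 letter names — a seventh of some quality.
A5 to G6 is 10 semitones, which makes it a minor seventh; the second version is lower, so the direction is down.
Checking another pair — Fb6 → Gb5 — gives the same interval.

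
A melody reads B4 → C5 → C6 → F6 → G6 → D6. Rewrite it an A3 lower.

Gb4 Abb4 Abb5 Dbb6 Ebb6 Bbb5

B4 to Gb4
C5 to Abb4
C6 to Abb5
F6 to Dbb6
G6 to Ebb6
D6 to Bbb5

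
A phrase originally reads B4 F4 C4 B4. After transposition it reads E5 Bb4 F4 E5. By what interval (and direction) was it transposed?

From B4 to E5 is 4 letter names — a fourth of some quality.
B4 to E5 is 5 semitones, which makes it a perfect fourth; the second version is higher, so the direction is up.
Checking another pair — B4 → E5 — gives the same interval.

up a perfect fourth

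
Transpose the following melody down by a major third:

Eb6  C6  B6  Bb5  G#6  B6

Cb6 Ab5 G6 Gb5 E6 G6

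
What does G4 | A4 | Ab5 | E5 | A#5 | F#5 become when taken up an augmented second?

G4: a second up reaches A, and 3 semitones makes it A#4.
A4: a second up reaches B, and 3 semitones makes it B#4.
Ab5 up an augmented second is B5.
An augmented second up from E5 gives F##5.
A#5: a second up reaches B, and 3 semitones makes it B##5.
F#5 up an augmented second is G##5.

A#4 B#4 B5 F##5 B##5 G##5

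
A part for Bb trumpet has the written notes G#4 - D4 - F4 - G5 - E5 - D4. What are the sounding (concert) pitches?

F#4 C4 Eb4 F5 D5 C4

Written C4 on the Bb trumpet sounds as Bb3, a major second lower; apply that shift to every note.
G#4 gives F#4
D4 gives C4
F4 gives Eb4
G5 gives F5
E5 gives D5
D4 gives C4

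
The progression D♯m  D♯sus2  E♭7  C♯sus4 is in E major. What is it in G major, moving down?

E major down to G major is a major sixth; each chord root moves by that interval while the quality stays the same.
D♯m: root D♯ down a major sixth → F#, giving F#m.
D♯sus2: root D♯ down a major sixth → F#, giving F#sus2.
E♭7: root E♭ down a major sixth → Gb, giving Gb7.
C♯sus4: root C♯ down a major sixth → E, giving Esus4.

F#m F#sus2 Gb7 Esus4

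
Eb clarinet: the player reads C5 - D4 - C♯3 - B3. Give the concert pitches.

Written C4 on the Eb clarinet sounds as Eb4, a minor third higher; apply that shift to every note.
C5 gives Eb5
D4 gives F4
C#3 gives E3
B3 gives D4

Eb5 F4 E3 D4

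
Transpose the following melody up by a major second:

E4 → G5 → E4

F#4 A5 F#4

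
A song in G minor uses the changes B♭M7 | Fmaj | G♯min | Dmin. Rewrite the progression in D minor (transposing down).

G minor down to D minor is a perfect fourth; each chord root moves by that interval while the quality stays the same.
B♭M7: root B♭ down a perfect fourth → F, giving FM7.
Fmaj: root F down a perfect fourth → C, giving Cmaj.
G♯min: root G♯ down a perfect fourth → D#, giving D#min.
Dmin: root D down a perfect fourth → A, giving Amin.

FM7 Cmaj D#min Amin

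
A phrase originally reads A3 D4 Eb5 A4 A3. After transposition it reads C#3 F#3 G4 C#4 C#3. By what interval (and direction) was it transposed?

From A3 to C#3 is 6 letter names — a sixth of some quality.
C#3 to A3 is 8 semitones, which makes it a minor sixth; the second version is lower, so the direction is down.
Checking another pair — A3 → C#3 — gives the same interval.

down a minor sixth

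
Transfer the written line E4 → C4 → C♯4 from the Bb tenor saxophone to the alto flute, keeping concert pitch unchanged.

First find concert pitch: the Bb tenor saxophone sounds a major ninth below written, so E4 C4 C♯4 sounds D3 Bb2 B2.
Then write for alto flute: it sounds a perfect fourth below written, so the part must be a perfect fourth above concert.
D3 → G3
Bb2 → Eb3
B2 → E3

G3 Eb3 E3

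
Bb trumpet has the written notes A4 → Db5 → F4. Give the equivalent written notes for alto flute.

C5 Fb5 Ab4

First find concert pitch: the Bb trumpet sounds a major second below written, so A4 Db5 F4 sounds G4 Cb5 Eb4.
Then write for alto flute: it sounds a perfect fourth below written, so the part must be a perfect fourth above concert.
G4 → C5
Cb5 → Fb5
Eb4 → Ab4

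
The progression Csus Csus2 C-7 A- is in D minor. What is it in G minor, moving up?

D minor up to G minor is a perfect fourth; each chord root moves by that interval while the quality stays the same.
Csus: root C up a perfect fourth → F, giving Fsus.
Csus2: root C up a perfect fourth → F, giving Fsus2.
C-7: root C up a perfect fourth → F, giving F-7.
A-: root A up a perfect fourth → D, giving D-.

Fsus Fsus2 F-7 D-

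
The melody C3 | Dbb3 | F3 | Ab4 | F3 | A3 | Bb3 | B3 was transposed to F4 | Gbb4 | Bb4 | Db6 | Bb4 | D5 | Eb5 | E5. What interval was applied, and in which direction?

up a perfect eleventh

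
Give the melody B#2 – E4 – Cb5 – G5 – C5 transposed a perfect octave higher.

B#3 E5 Cb6 G6 C6

B#2: an octave up reaches B, and 12 semitones makes it B#3.
E4: an octave up reaches E, and 12 semitones makes it E5.
Cb5 up a perfect octave is Cb6.
G5 up a perfect octave is G6.
A perfect octave up from C5 gives C6.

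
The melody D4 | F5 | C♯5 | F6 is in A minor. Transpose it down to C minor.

F3 Ab4 E4 Ab5

From A down to C is a major sixth; apply that to each pitch.
D4 gives F3
F5 gives Ab4
C#5 gives E4
F6 gives Ab5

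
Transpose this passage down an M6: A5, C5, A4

C5 Eb4 C4

A major sixth down from A5 gives C5.
C5 down a major sixth is Eb4.
A major sixth down from A4 gives C4.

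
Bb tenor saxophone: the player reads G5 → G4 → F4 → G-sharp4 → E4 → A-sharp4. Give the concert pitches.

F4 F3 Eb3 F#3 D3 G#3

The Bb tenor saxophone sounds a major ninth below written, so transpose each written note down a major ninth.
G5 gives F4
G4 gives F3
F4 gives Eb3
G#4 gives F#3
E4 gives D3
A#4 gives G#3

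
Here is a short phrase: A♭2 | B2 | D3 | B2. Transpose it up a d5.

Ebb3 F3 Ab3 F3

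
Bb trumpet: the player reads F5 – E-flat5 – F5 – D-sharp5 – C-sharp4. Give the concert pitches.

Written C4 on the Bb trumpet sounds as Bb3, a major second lower; apply that shift to every note.
F5 -> Eb5
Eb5 -> Db5
F5 -> Eb5
D#5 -> C#5
C#4 -> B3

Eb5 Db5 Eb5 C#5 B3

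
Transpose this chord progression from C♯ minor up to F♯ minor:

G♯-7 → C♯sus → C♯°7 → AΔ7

C♯ minor up to F♯ minor is a perfect fourth; each chord root moves by that interval while the quality stays the same.
G♯-7: root G♯ up a perfect fourth → C#, giving C#-7.
C♯sus: root C♯ up a perfect fourth → F#, giving F#sus.
C♯°7: root C♯ up a perfect fourth → F#, giving F#°7.
AΔ7: root A up a perfect fourth → D, giving DΔ7.

C#-7 F#sus F#°7 DΔ7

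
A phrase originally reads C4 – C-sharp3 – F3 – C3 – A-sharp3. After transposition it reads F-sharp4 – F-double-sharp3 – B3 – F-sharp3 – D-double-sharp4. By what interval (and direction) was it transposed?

Take the first pair: C4 → F#4. C to F spans 4 letter names, so the interval is some kind of fourth.
C4 to F#4 is 6 semitones, which makes it an augmented fourth; the second version is higher, so the direction is up.
Checking another pair — A#3 → D##4 — gives the same interval.

up an augmented fourth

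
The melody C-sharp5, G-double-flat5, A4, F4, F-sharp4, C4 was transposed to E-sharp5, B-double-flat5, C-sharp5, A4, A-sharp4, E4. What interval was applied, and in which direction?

From C#5 to E#5 is 3 letter names — a third of some quality.
C#5 to E#5 is 4 semitones, which makes it a major third; the second version is higher, so the direction is up.
Checking another pair — C4 → E4 — gives the same interval.

up a major third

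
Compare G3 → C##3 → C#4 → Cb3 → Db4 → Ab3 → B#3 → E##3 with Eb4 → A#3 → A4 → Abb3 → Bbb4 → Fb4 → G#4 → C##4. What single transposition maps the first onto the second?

From G3 to Eb4 is 6 letter names — a sixth of some quality.
G3 to Eb4 is 8 semitones, which makes it a minor sixth; the second version is higher, so the direction is up.
Checking another pair — E##3 → C##4 — gives the same interval.

up a minor sixth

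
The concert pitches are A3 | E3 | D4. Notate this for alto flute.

D4 A3 G4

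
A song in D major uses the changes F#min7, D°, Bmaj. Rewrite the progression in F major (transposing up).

D major up to F major is a minor third; each chord root moves by that interval while the quality stays the same.
F#min7: root F# up a minor third → A, giving Amin7.
D°: root D up a minor third → F, giving F°.
Bmaj: root B up a minor third → D, giving Dmaj.

Amin7 F° Dmaj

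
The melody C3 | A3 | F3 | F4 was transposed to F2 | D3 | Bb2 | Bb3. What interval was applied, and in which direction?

down a perfect fifth

Take the first pair: C3 → F2. C to F spans 5 letter names, so the interval is some kind of fifth.
F2 to C3 is 7 semitones, which makes it a perfect fifth; the second version is lower, so the direction is down.
Checking another pair — F4 → Bb3 — gives the same interval.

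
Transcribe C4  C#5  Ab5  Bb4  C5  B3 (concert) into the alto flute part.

F4 F#5 Db6 Eb5 F5 E4

The alto flute sounds a perfect fourth below written, so the written part must be a perfect fourth above concert — transpose each note up.
C4 becomes F4
C#5 becomes F#5
Ab5 becomes Db6
Bb4 becomes Eb5
C5 becomes F5
B3 becomes E4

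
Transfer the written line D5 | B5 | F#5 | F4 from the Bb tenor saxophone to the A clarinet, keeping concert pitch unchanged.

First find concert pitch: the Bb tenor saxophone sounds a major ninth below written, so D5 B5 F#5 F4 sounds C4 A4 E4 Eb3.
Then write for A clarinet: it sounds a minor third below written, so the part must be a minor third above concert.
C4 → Eb4
A4 → C5
E4 → G4
Eb3 → Gb3

Eb4 C5 G4 Gb3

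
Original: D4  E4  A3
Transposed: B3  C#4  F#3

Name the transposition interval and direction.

down a minor third

From D4 to B3 is 3 letter names — a third of some quality.
B3 to D4 is 3 semitones, which makes it a minor third; the second version is lower, so the direction is down.
Checking another pair — A3 → F#3 — gives the same interval.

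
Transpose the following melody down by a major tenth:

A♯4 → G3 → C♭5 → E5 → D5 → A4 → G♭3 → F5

F#3 Eb2 Abb3 C4 Bb3 F3 Ebb2 Db4

A#4 down a major tenth is F#3.
G3: a tenth down reaches E, and 16 semitones makes it Eb2.
Cb5: a tenth down reaches A, and 16 semitones makes it Abb3.
E5 down a major tenth is C4.
D5: a tenth down reaches B, and 16 semitones makes it Bb3.
A4: a tenth down reaches F, and 16 semitones makes it F3.
Gb3: a tenth down reaches E, and 16 semitones makes it Ebb2.
F5: a tenth down reaches D, and 16 semitones makes it Db4.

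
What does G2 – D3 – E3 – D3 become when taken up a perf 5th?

D3 A3 B3 A3

G2 gives D3
D3 gives A3
E3 gives B3
D3 gives A3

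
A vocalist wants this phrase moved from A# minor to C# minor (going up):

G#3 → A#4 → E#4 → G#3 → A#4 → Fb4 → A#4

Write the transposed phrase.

B3 C#5 G#4 B3 C#5 Abb4 C#5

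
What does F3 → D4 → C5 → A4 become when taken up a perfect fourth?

Bb3 G4 F5 D5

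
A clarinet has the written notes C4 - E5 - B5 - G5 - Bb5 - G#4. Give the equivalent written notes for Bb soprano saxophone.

B3 D#5 A#5 F#5 A5 F##4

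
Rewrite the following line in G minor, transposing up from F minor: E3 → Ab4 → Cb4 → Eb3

F#3 Bb4 Db4 F3

From F up to G is a major second; apply that to each pitch.
E3 -> F#3
Ab4 -> Bb4
Cb4 -> Db4
Eb3 -> F3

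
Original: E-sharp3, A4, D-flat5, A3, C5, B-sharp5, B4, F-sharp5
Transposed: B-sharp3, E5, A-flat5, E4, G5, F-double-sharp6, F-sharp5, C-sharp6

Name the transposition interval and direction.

From E#3 to B#3 is 5 letter names — a fifth of some quality.
E#3 to B#3 is 7 semitones, which makes it a perfect fifth; the second version is higher, so the direction is up.
Checking another pair — F#5 → C#6 — gives the same interval.

up a perfect fifth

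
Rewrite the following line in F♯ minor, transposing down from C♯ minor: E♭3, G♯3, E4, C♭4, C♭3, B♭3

Ab2 C#3 A3 Fb3 Fb2 Eb3

From C♯ down to F♯ is a perfect fifth; apply that to each pitch.
Eb3 -> Ab2
G#3 -> C#3
E4 -> A3
Cb4 -> Fb3
Cb3 -> Fb2
Bb3 -> Eb3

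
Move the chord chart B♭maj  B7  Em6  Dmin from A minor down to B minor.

A minor down to B minor is a minor seventh; each chord root moves by that interval while the quality stays the same.
B♭maj: root B♭ down a minor seventh → C, giving Cmaj.
B7: root B down a minor seventh → C#, giving C#7.
Em6: root E down a minor seventh → F#, giving F#m6.
Dmin: root D down a minor seventh → E, giving Emin.

Cmaj C#7 F#m6 Emin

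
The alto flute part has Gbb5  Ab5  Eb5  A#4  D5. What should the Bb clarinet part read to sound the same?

First find concert pitch: the alto flute sounds a perfect fourth below written, so Gbb5 Ab5 Eb5 A#4 D5 sounds Dbb5 Eb5 Bb4 E#4 A4.
Then write for Bb clarinet: it sounds a major second below written, so the part must be a major second above concert.
Dbb5 → Ebb5
Eb5 → F5
Bb4 → C5
E#4 → F##4
A4 → B4

Ebb5 F5 C5 F##4 B4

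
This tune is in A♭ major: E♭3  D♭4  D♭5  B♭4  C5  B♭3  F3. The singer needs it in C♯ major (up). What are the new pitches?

G#3 F#4 F#5 D#5 E#5 D#4 A#3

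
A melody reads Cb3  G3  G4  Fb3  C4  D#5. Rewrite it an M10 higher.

Eb4 B4 B5 Ab4 E5 F##6

Cb3 -> Eb4
G3 -> B4
G4 -> B5
Fb3 -> Ab4
C4 -> E5
D#5 -> F##6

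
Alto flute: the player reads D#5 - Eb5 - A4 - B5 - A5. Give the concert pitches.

The alto flute sounds a perfect fourth below written, so transpose each written note down a perfect fourth.
D#5 becomes A#4
Eb5 becomes Bb4
A4 becomes E4
B5 becomes F#5
A5 becomes E5

A#4 Bb4 E4 F#5 E5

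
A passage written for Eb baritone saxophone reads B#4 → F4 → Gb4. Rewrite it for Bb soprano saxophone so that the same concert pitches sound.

E#3 Bb2 Cb3

First find concert pitch: the Eb baritone saxophone sounds a major thirteenth below written, so B#4 F4 Gb4 sounds D#3 Ab2 Bbb2.
Then write for Bb soprano saxophone: it sounds a major second below written, so the part must be a major second above concert.
D#3 → E#3
Ab2 → Bb2
Bbb2 → Cb3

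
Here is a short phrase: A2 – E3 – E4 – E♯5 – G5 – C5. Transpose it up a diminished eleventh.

Db4 Ab4 Ab5 A6 Cb7 Fb6

A2 up a diminished eleventh is Db4.
E3 up a diminished eleventh is Ab4.
E4 up a diminished eleventh is Ab5.
A diminished eleventh up from E#5 gives A6.
G5: an eleventh up reaches C, and 16 semitones makes it Cb7.
C5: an eleventh up reaches F, and 16 semitones makes it Fb6.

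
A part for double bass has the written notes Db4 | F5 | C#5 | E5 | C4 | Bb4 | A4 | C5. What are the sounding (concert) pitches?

Written C4 on the double bass sounds as C3, a perfect octave lower; apply that shift to every note.
Db4 → Db3
F5 → F4
C#5 → C#4
E5 → E4
C4 → C3
Bb4 → Bb3
A4 → A3
C5 → C4

Db3 F4 C#4 E4 C3 Bb3 A3 C4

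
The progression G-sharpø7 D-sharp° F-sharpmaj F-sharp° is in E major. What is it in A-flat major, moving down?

Cø7 G° Bbmaj Bb°

E major down to A-flat major is an augmented fifth; each chord root moves by that interval while the quality stays the same.
G-sharpø7: root G-sharp down an augmented fifth → C, giving Cø7.
D-sharp°: root D-sharp down an augmented fifth → G, giving G°.
F-sharpmaj: root F-sharp down an augmented fifth → Bb, giving Bbmaj.
F-sharp°: root F-sharp down an augmented fifth → Bb, giving Bb°.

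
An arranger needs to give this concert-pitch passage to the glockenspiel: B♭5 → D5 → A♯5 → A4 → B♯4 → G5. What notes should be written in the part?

Bb3 D3 A#3 A2 B#2 G3

The glockenspiel sounds a perfect fifteenth above written, so the written part must be a perfect fifteenth below concert — transpose each note down.
Bb5 to Bb3
D5 to D3
A#5 to A#3
A4 to A2
B#4 to B#2
G5 to G3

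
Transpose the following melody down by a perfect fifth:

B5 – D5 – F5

E5 G4 Bb4

B5 -> E5
D5 -> G4
F5 -> Bb4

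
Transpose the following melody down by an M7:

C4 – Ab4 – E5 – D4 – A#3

Db3 Bbb3 F4 Eb3 B2

C4: a seventh down reaches D, and 11 semitones makes it Db3.
Ab4 down a major seventh is Bbb3.
E5: a seventh down reaches F, and 11 semitones makes it F4.
D4: a seventh down reaches E, and 11 semitones makes it Eb3.
A#3 down a major seventh is B2.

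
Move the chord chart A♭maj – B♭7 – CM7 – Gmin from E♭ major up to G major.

Cmaj D7 EM7 Bmin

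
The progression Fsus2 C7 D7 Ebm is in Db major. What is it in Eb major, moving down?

Gsus2 D7 E7 Fm

Db major down to Eb major is a minor seventh; each chord root moves by that interval while the quality stays the same.
Fsus2: root F down a minor seventh → G, giving Gsus2.
C7: root C down a minor seventh → D, giving D7.
D7: root D down a minor seventh → E, giving E7.
Ebm: root Eb down a minor seventh → F, giving Fm.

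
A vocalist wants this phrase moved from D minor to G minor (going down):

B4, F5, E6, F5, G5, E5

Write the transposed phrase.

E4 Bb4 A5 Bb4 C5 A4

From D down to G is a perfect fifth; apply that to each pitch.
B4 to E4
F5 to Bb4
E6 to A5
F5 to Bb4
G5 to C5
E5 to A4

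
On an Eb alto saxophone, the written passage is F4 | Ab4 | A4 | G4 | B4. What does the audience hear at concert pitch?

The Eb alto saxophone sounds a major sixth below written, so transpose each written note down a major sixth.
F4 -> Ab3
Ab4 -> Cb4
A4 -> C4
G4 -> Bb3
B4 -> D4

Ab3 Cb4 C4 Bb3 D4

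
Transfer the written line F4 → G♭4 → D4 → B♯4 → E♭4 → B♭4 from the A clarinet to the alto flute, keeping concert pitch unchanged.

First find concert pitch: the A clarinet sounds a minor third below written, so F4 G♭4 D4 B♯4 E♭4 B♭4 sounds D4 Eb4 B3 G##4 C4 G4.
Then write for alto flute: it sounds a perfect fourth below written, so the part must be a perfect fourth above concert.
D4 → G4
Eb4 → Ab4
B3 → E4
G##4 → C##5
C4 → F4
G4 → C5

G4 Ab4 E4 C##5 F4 C5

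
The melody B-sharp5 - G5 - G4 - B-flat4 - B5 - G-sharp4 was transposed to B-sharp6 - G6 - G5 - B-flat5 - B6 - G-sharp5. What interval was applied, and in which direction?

up a perfect octave

Take the first pair: B#5 → B#6. B to B spans 8 letter names, so the interval is some kind of octave.
B#5 to B#6 is 12 semitones, which makes it a perfect octave; the second version is higher, so the direction is up.
Checking another pair — G#4 → G#5 — gives the same interval.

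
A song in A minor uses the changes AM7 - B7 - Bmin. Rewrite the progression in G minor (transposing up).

A minor up to G minor is a minor seventh; each chord root moves by that interval while the quality stays the same.
AM7: root A up a minor seventh → G, giving GM7.
B7: root B up a minor seventh → A, giving A7.
Bmin: root B up a minor seventh → A, giving Amin.

GM7 A7 Amin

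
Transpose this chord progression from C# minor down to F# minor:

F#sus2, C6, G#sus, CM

Bsus2 F6 C#sus FM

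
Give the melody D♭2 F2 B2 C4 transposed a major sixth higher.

Bb2 D3 G#3 A4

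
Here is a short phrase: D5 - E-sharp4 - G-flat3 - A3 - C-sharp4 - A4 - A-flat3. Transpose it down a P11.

A3 B#2 Db2 E2 G#2 E3 Eb2

D5 gives A3
E#4 gives B#2
Gb3 gives Db2
A3 gives E2
C#4 gives G#2
A4 gives E3
Ab3 gives Eb2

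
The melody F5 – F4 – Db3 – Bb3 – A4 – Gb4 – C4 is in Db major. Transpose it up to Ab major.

C6 C5 Ab3 F4 E5 Db5 G4

Db major to Ab major up is a perfect fifth, so every note moves up by that interval.
F5 becomes C6
F4 becomes C5
Db3 becomes Ab3
Bb3 becomes F4
A4 becomes E5
Gb4 becomes Db5
C4 becomes G4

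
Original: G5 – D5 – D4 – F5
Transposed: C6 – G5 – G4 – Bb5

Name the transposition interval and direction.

up a perfect fourth

Take the first pair: G5 → C6. G to C spans 4 letter names, so the interval is some kind of fourth.
G5 to C6 is 5 semitones, which makes it a perfect fourth; the second version is higher, so the direction is up.
Checking another pair — F5 → Bb5 — gives the same interval.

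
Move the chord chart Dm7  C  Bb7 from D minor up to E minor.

Em7 D C7

D minor up to E minor is a major second; each chord root moves by that interval while the quality stays the same.
Dm7: root D up a major second → E, giving Em7.
C: root C up a major second → D, giving D.
Bb7: root Bb up a major second → C, giving C7.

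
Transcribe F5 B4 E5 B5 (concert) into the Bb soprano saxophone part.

G5 C#5 F#5 C#6

Written C4 sounds as Bb3 on the Bb soprano saxophone, so concert pitches are written a major second up.
F5 becomes G5
B4 becomes C#5
E5 becomes F#5
B5 becomes C#6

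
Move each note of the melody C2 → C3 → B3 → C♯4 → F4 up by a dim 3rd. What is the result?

Ebb2 Ebb3 Db4 Eb4 Abb4

C2 to Ebb2
C3 to Ebb3
B3 to Db4
C#4 to Eb4
F4 to Abb4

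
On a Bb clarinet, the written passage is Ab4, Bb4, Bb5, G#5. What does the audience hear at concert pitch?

Gb4 Ab4 Ab5 F#5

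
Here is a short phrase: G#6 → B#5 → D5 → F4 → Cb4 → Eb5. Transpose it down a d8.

G##5 B##4 D#4 F#3 C3 E4

G#6: an octave down reaches G, and 11 semitones makes it G##5.
B#5 down a diminished octave is B##4.
A diminished octave down from D5 gives D#4.
A diminished octave down from F4 gives F#3.
Cb4 down a diminished octave is C3.
Eb5: an octave down reaches E, and 11 semitones makes it E4.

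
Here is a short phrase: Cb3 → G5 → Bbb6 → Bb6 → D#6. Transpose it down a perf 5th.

Cb3 -> Fb2
G5 -> C5
Bbb6 -> Ebb6
Bb6 -> Eb6
D#6 -> G#5

Fb2 C5 Ebb6 Eb6 G#5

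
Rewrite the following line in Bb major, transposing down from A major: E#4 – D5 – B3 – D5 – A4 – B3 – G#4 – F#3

F#3 Eb4 C3 Eb4 Bb3 C3 A3 G2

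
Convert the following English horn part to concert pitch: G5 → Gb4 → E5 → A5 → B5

The English horn sounds a perfect fifth below written, so transpose each written note down a perfect fifth.
G5 becomes C5
Gb4 becomes Cb4
E5 becomes A4
A5 becomes D5
B5 becomes E5

C5 Cb4 A4 D5 E5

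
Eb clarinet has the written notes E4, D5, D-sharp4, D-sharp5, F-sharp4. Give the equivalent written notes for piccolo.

G3 F4 F#3 F#4 A3

First find concert pitch: the Eb clarinet sounds a minor third above written, so E4 D5 D-sharp4 D-sharp5 F-sharp4 sounds G4 F5 F#4 F#5 A4.
Then write for piccolo: it sounds a perfect octave above written, so the part must be a perfect octave below concert.
G4 → G3
F5 → F4
F#4 → F#3
F#5 → F#4
A4 → A3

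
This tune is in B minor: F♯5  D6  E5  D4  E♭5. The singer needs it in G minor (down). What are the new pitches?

From B down to G is a major third; apply that to each pitch.
F#5 to D5
D6 to Bb5
E5 to C5
D4 to Bb3
Eb5 to Cb5

D5 Bb5 C5 Bb3 Cb5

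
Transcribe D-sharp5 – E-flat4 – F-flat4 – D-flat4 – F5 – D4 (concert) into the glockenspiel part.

D#3 Eb2 Fb2 Db2 F3 D2

Written C4 sounds as C6 on the glockenspiel, so concert pitches are written a perfect fifteenth down.
D#5 gives D#3
Eb4 gives Eb2
Fb4 gives Fb2
Db4 gives Db2
F5 gives F3
D4 gives D2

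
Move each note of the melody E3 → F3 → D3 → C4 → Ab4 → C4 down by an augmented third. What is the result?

E3: a third down reaches C, and 5 semitones makes it Cb3.
F3 down an augmented third is Dbb3.
D3 down an augmented third is Bbb2.
An augmented third down from C4 gives Abb3.
An augmented third down from Ab4 gives Fbb4.
An augmented third down from C4 gives Abb3.

Cb3 Dbb3 Bbb2 Abb3 Fbb4 Abb3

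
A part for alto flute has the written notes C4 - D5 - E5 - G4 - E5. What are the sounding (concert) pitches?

The alto flute sounds a perfect fourth below written, so transpose each written note down a perfect fourth.
C4 becomes G3
D5 becomes A4
E5 becomes B4
G4 becomes D4
E5 becomes B4

G3 A4 B4 D4 B4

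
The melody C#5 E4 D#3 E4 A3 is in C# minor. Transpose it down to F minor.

F4 Ab3 G2 Ab3 Db3

From C# down to F is an augmented fifth; apply that to each pitch.
C#5 becomes F4
E4 becomes Ab3
D#3 becomes G2
E4 becomes Ab3
A3 becomes Db3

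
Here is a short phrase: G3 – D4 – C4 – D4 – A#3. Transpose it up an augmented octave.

G3 → G#4
D4 → D#5
C4 → C#5
D4 → D#5
A#3 → A##4

G#4 D#5 C#5 D#5 A##4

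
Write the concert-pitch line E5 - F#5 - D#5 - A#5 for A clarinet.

G5 A5 F#5 C#6

Written C4 sounds as A3 on the A clarinet, so concert pitches are written a minor third up.
E5 to G5
F#5 to A5
D#5 to F#5
A#5 to C#6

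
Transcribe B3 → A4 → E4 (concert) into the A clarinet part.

D4 C5 G4

The A clarinet sounds a minor third below written, so the written part must be a minor third above concert — transpose each note up.
B3 -> D4
A4 -> C5
E4 -> G4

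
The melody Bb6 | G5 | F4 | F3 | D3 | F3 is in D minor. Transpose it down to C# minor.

A6 F#5 E4 E3 C#3 E3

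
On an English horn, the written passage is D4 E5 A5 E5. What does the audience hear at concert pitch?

Written C4 on the English horn sounds as F3, a perfect fifth lower; apply that shift to every note.
D4 to G3
E5 to A4
A5 to D5
E5 to A4

G3 A4 D5 A4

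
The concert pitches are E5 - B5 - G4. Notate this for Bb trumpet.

F#5 C#6 A4

The Bb trumpet sounds a major second below written, so the written part must be a major second above concert — transpose each note up.
E5 to F#5
B5 to C#6
G4 to A4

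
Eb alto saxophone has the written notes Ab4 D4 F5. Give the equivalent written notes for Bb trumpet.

First find concert pitch: the Eb alto saxophone sounds a major sixth below written, so Ab4 D4 F5 sounds Cb4 F3 Ab4.
Then write for Bb trumpet: it sounds a major second below written, so the part must be a major second above concert.
Cb4 → Db4
F3 → G3
Ab4 → Bb4

Db4 G3 Bb4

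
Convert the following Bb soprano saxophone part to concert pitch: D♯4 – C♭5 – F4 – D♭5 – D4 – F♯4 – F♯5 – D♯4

C#4 Bbb4 Eb4 Cb5 C4 E4 E5 C#4

Written C4 on the Bb soprano saxophone sounds as Bb3, a major second lower; apply that shift to every note.
D#4 -> C#4
Cb5 -> Bbb4
F4 -> Eb4
Db5 -> Cb5
D4 -> C4
F#4 -> E4
F#5 -> E5
D#4 -> C#4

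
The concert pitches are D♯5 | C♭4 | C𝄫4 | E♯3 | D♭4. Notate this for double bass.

Written C4 sounds as C3 on the double bass, so concert pitches are written a perfect octave up.
D#5 becomes D#6
Cb4 becomes Cb5
Cbb4 becomes Cbb5
E#3 becomes E#4
Db4 becomes Db5

D#6 Cb5 Cbb5 E#4 Db5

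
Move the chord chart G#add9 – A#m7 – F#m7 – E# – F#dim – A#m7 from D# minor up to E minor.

Aadd9 Bm7 Gm7 F# Gdim Bm7

D# minor up to E minor is a minor second; each chord root moves by that interval while the quality stays the same.
G#add9: root G# up a minor second → A, giving Aadd9.
A#m7: root A# up a minor second → B, giving Bm7.
F#m7: root F# up a minor second → G, giving Gm7.
E#: root E# up a minor second → F#, giving F#.
F#dim: root F# up a minor second → G, giving Gdim.
A#m7: root A# up a minor second → B, giving Bm7.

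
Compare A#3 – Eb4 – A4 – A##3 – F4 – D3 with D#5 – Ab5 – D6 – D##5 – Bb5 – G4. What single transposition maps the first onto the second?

up a perfect eleventh

From A#3 to D#5 is 11 letter names — an eleventh of some quality.
A#3 to D#5 is 17 semitones, which makes it a perfect eleventh; the second version is higher, so the direction is up.
Checking another pair — D3 → G4 — gives the same interval.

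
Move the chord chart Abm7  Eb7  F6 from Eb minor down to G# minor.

C#m7 G#7 A#6

Eb minor down to G# minor is a diminished sixth; each chord root moves by that interval while the quality stays the same.
Abm7: root Ab down a diminished sixth → C#, giving C#m7.
Eb7: root Eb down a diminished sixth → G#, giving G#7.
F6: root F down a diminished sixth → A#, giving A#6.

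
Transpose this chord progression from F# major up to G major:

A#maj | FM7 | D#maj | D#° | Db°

Bmaj GbM7 Emaj E° Ebb°

F# major up to G major is a minor second; each chord root moves by that interval while the quality stays the same.
A#maj: root A# up a minor second → B, giving Bmaj.
FM7: root F up a minor second → Gb, giving GbM7.
D#maj: root D# up a minor second → E, giving Emaj.
D#°: root D# up a minor second → E, giving E°.
Db°: root Db up a minor second → Ebb, giving Ebb°.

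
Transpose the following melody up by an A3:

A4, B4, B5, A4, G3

C##5 D##5 D##6 C##5 B#3

A4 becomes C##5
B4 becomes D##5
B5 becomes D##6
A4 becomes C##5
G3 becomes B#3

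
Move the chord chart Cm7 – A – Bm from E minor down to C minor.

Abm7 F Gm

E minor down to C minor is a major third; each chord root moves by that interval while the quality stays the same.
Cm7: root C down a major third → Ab, giving Abm7.
A: root A down a major third → F, giving F.
Bm: root B down a major third → G, giving Gm.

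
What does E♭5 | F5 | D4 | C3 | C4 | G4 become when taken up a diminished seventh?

Dbb6 Ebb6 Cb5 Bbb3 Bbb4 Fb5

Eb5 -> Dbb6
F5 -> Ebb6
D4 -> Cb5
C3 -> Bbb3
C4 -> Bbb4
G4 -> Fb5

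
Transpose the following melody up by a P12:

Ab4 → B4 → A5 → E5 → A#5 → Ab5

Eb6 F#6 E7 B6 E#7 Eb7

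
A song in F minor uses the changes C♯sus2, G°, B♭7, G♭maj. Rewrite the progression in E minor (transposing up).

F minor up to E minor is a major seventh; each chord root moves by that interval while the quality stays the same.
C♯sus2: root C♯ up a major seventh → B#, giving B#sus2.
G°: root G up a major seventh → F#, giving F#°.
B♭7: root B♭ up a major seventh → A, giving A7.
G♭maj: root G♭ up a major seventh → F, giving Fmaj.

B#sus2 F#° A7 Fmaj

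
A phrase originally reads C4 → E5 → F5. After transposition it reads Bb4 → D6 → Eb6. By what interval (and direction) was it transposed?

Take the first pair: C4 → Bb4. C to B spans 7 letter names, so the interval is some kind of seventh.
C4 to Bb4 is 10 semitones, which makes it a minor seventh; the second version is higher, so the direction is up.
Checking another pair — F5 → Eb6 — gives the same interval.

up a minor seventh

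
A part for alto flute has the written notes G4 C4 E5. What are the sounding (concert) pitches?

The alto flute sounds a perfect fourth below written, so transpose each written note down a perfect fourth.
G4 becomes D4
C4 becomes G3
E5 becomes B4

D4 G3 B4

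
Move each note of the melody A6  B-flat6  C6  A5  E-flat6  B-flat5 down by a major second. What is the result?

A6 -> G6
Bb6 -> Ab6
C6 -> Bb5
A5 -> G5
Eb6 -> Db6
Bb5 -> Ab5

G6 Ab6 Bb5 G5 Db6 Ab5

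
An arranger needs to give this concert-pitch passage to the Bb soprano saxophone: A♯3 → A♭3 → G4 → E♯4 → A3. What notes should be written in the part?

B#3 Bb3 A4 F##4 B3

Written C4 sounds as Bb3 on the Bb soprano saxophone, so concert pitches are written a major second up.
A#3 becomes B#3
Ab3 becomes Bb3
G4 becomes A4
E#4 becomes F##4
A3 becomes B3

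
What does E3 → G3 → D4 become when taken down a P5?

A2 C3 G3

E3 to A2
G3 to C3
D4 to G3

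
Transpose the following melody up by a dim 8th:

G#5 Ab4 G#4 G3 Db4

G#5 becomes G6
Ab4 becomes Abb5
G#4 becomes G5
G3 becomes Gb4
Db4 becomes Dbb5

G6 Abb5 G5 Gb4 Dbb5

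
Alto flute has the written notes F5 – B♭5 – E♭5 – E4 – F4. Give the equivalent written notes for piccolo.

C4 F4 Bb3 B2 C3

First find concert pitch: the alto flute sounds a perfect fourth below written, so F5 B♭5 E♭5 E4 F4 sounds C5 F5 Bb4 B3 C4.
Then write for piccolo: it sounds a perfect octave above written, so the part must be a perfect octave below concert.
C5 → C4
F5 → F4
Bb4 → Bb3
B3 → B2
C4 → C3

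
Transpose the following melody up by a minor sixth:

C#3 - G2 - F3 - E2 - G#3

A3 Eb3 Db4 C3 E4

C#3 to A3
G2 to Eb3
F3 to Db4
E2 to C3
G#3 to E4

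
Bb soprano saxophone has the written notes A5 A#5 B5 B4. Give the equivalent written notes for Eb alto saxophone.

E6 E#6 F#6 F#5

First find concert pitch: the Bb soprano saxophone sounds a major second below written, so A5 A#5 B5 B4 sounds G5 G#5 A5 A4.
Then write for Eb alto saxophone: it sounds a major sixth below written, so the part must be a major sixth above concert.
G5 → E6
G#5 → E#6
A5 → F#6
A4 → F#5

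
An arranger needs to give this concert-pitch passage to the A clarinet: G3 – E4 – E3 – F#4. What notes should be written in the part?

Bb3 G4 G3 A4

The A clarinet sounds a minor third below written, so the written part must be a minor third above concert — transpose each note up.
G3 gives Bb3
E4 gives G4
E3 gives G3
F#4 gives A4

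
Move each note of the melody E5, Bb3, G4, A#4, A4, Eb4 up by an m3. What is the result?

G5 Db4 Bb4 C#5 C5 Gb4

E5: a third up reaches G, and 3 semitones makes it G5.
Bb3 up a minor third is Db4.
G4 up a minor third is Bb4.
A minor third up from A#4 gives C#5.
A minor third up from A4 gives C5.
Eb4 up a minor third is Gb4.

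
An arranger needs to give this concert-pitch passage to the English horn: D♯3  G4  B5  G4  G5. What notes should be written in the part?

A#3 D5 F#6 D5 D6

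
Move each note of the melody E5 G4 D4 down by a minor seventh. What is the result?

E5 down a minor seventh is F#4.
A minor seventh down from G4 gives A3.
A minor seventh down from D4 gives E3.

F#4 A3 E3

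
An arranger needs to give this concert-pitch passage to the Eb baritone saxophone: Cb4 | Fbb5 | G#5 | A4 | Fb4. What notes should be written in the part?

Ab5 Dbb7 E#7 F#6 Db6

Written C4 sounds as Eb2 on the Eb baritone saxophone, so concert pitches are written a major thirteenth up.
Cb4 becomes Ab5
Fbb5 becomes Dbb7
G#5 becomes E#7
A4 becomes F#6
Fb4 becomes Db6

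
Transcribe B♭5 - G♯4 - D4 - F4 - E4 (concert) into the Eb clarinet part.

G5 E#4 B3 D4 C#4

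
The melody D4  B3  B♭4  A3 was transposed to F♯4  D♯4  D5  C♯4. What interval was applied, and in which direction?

up a major third

From D4 to F#4 is 3 letter names — a third of some quality.
D4 to F#4 is 4 semitones, which makes it a major third; the second version is higher, so the direction is up.
Checking another pair — A3 → C#4 — gives the same interval.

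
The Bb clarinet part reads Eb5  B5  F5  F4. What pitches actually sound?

Db5 A5 Eb5 Eb4

The Bb clarinet sounds a major second below written, so transpose each written note down a major second.
Eb5 becomes Db5
B5 becomes A5
F5 becomes Eb5
F4 becomes Eb4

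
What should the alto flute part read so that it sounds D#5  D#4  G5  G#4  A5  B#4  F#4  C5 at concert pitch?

G#5 G#4 C6 C#5 D6 E#5 B4 F5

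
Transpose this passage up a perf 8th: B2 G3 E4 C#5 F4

B3 G4 E5 C#6 F5

B2 → B3
G3 → G4
E4 → E5
C#5 → C#6
F4 → F5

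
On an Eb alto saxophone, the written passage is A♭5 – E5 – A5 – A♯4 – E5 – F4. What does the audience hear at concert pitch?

Cb5 G4 C5 C#4 G4 Ab3

Written C4 on the Eb alto saxophone sounds as Eb3, a major sixth lower; apply that shift to every note.
Ab5 becomes Cb5
E5 becomes G4
A5 becomes C5
A#4 becomes C#4
E5 becomes G4
F4 becomes Ab3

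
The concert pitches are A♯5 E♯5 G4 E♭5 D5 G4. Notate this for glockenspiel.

A#3 E#3 G2 Eb3 D3 G2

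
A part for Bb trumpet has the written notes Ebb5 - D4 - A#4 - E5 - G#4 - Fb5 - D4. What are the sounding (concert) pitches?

Dbb5 C4 G#4 D5 F#4 Ebb5 C4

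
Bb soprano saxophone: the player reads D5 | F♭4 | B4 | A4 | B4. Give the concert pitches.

C5 Ebb4 A4 G4 A4

Written C4 on the Bb soprano saxophone sounds as Bb3, a major second lower; apply that shift to every note.
D5 -> C5
Fb4 -> Ebb4
B4 -> A4
A4 -> G4
B4 -> A4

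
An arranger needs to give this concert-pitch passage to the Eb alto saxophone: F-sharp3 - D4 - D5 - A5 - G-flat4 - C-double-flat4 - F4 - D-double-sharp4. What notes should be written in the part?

Written C4 sounds as Eb3 on the Eb alto saxophone, so concert pitches are written a major sixth up.
F#3 -> D#4
D4 -> B4
D5 -> B5
A5 -> F#6
Gb4 -> Eb5
Cbb4 -> Abb4
F4 -> D5
D##4 -> B##4

D#4 B4 B5 F#6 Eb5 Abb4 D5 B##4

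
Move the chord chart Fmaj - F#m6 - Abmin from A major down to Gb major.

Ebbmaj Ebm6 Gbbmin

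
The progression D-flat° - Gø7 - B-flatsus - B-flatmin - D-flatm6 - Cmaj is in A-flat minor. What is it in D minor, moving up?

A-flat minor up to D minor is an augmented fourth; each chord root moves by that interval while the quality stays the same.
D-flat°: root D-flat up an augmented fourth → G, giving G°.
Gø7: root G up an augmented fourth → C#, giving C#ø7.
B-flatsus: root B-flat up an augmented fourth → E, giving Esus.
B-flatmin: root B-flat up an augmented fourth → E, giving Emin.
D-flatm6: root D-flat up an augmented fourth → G, giving Gm6.
Cmaj: root C up an augmented fourth → F#, giving F#maj.

G° C#ø7 Esus Emin Gm6 F#maj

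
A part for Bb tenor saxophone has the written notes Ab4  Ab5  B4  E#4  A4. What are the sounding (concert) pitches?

Gb3 Gb4 A3 D#3 G3

Written C4 on the Bb tenor saxophone sounds as Bb2, a major ninth lower; apply that shift to every note.
Ab4 -> Gb3
Ab5 -> Gb4
B4 -> A3
E#4 -> D#3
A4 -> G3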